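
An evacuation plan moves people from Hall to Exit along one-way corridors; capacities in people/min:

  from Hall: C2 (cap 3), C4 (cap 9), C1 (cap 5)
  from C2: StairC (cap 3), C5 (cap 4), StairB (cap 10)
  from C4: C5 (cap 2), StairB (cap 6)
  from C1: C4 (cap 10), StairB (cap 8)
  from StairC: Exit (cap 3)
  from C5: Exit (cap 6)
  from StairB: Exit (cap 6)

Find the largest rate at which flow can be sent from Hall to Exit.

Augment Hall→C2→StairC→Exit: bottleneck 3, flow now 3.
Augment Hall→C4→C5→Exit: bottleneck 2, flow now 5.
Augment Hall→C4→StairB→Exit: bottleneck 6, flow now 11.
No augmenting path remains; maximum flow = 11.
In the residual graph, reachable from Hall: {Hall, C4, C1, StairB}.
Min-cut edges: Hall→C2 (3), C4→C5 (2), StairB→Exit (6); capacity 3 + 2 + 6 = 11.
This cut is saturated, so no flow can exceed 11.

11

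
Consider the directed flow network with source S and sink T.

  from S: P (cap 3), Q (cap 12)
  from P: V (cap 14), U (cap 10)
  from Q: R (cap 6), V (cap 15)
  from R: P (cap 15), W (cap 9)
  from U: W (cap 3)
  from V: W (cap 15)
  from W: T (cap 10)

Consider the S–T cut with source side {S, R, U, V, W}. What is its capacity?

40

Edges leaving {S, R, U, V, W}: S→P (3), S→Q (12), R→P (15), W→T (10).
Cut capacity = 3 + 12 + 15 + 10 = 40.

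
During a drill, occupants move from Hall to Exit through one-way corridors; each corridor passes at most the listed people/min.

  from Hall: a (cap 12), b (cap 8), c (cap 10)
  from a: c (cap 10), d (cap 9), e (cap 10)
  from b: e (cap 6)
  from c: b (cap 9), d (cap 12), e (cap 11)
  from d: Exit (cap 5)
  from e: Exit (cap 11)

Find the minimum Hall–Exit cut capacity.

16

Augment Hall→a→d→Exit: bottleneck 5, flow now 5.
Augment Hall→a→e→Exit: bottleneck 7, flow now 12.
Augment Hall→b→e→Exit: bottleneck 4, flow now 16.
No augmenting path remains; maximum flow = 16.
By max-flow min-cut, the minimum cut capacity equals the max flow.
In the residual graph, reachable from Hall: {Hall, a, b, c, d, e}.
Min-cut edges: d→Exit (5), e→Exit (11); capacity 5 + 11 = 16.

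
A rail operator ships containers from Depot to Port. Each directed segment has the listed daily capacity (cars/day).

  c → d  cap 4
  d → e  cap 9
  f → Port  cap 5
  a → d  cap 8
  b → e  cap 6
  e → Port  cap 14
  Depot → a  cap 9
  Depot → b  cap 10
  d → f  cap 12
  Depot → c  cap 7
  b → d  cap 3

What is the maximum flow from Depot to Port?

Augment Depot→b→e→Port: bottleneck 6, flow now 6.
Augment Depot→a→d→e→Port: bottleneck 8, flow now 14.
Augment Depot→b→d→f→Port: bottleneck 3, flow now 17.
Augment Depot→c→d→f→Port: bottleneck 2, flow now 19.
No augmenting path remains; maximum flow = 19.
In the residual graph, reachable from Depot: {Depot, a, b, c, d, e, f}.
Min-cut edges: e→Port (14), f→Port (5); capacity 14 + 5 = 19.
This cut is saturated, so no flow can exceed 19.

19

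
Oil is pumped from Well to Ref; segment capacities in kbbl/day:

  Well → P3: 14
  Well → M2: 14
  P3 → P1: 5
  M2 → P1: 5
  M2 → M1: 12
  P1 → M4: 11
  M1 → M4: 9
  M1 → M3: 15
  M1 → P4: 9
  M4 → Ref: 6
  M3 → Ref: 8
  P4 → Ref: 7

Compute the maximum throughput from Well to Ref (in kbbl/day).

18

Augment Well→P3→P1→M4→Ref: bottleneck 5, flow now 5.
Augment Well→M2→P1→M4→Ref: bottleneck 1, flow now 6.
Augment Well→M2→M1→M3→Ref: bottleneck 8, flow now 14.
Augment Well→M2→M1→P4→Ref: bottleneck 4, flow now 18.
No augmenting path remains; maximum flow = 18.
In the residual graph, reachable from Well: {Well, P3, M2, P1, M4}.
Min-cut edges: M2→M1 (12), M4→Ref (6); capacity 12 + 6 = 18.
This cut is saturated, so no flow can exceed 18.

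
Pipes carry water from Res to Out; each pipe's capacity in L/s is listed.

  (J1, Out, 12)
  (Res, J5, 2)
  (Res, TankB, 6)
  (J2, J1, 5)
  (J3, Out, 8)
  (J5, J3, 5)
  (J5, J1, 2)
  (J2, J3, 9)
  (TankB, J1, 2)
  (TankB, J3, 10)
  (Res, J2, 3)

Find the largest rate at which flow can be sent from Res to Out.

11

Augment Res→TankB→J3→Out: bottleneck 6, flow now 6.
Augment Res→J2→J3→Out: bottleneck 2, flow now 8.
Augment Res→J2→J1→Out: bottleneck 1, flow now 9.
Augment Res→J5→J1→Out: bottleneck 2, flow now 11.
No augmenting path remains; maximum flow = 11.
In the residual graph, reachable from Res: {Res}.
Min-cut edges: Res→TankB (6), Res→J2 (3), Res→J5 (2); capacity 6 + 3 + 2 = 11.
This cut is saturated, so no flow can exceed 11.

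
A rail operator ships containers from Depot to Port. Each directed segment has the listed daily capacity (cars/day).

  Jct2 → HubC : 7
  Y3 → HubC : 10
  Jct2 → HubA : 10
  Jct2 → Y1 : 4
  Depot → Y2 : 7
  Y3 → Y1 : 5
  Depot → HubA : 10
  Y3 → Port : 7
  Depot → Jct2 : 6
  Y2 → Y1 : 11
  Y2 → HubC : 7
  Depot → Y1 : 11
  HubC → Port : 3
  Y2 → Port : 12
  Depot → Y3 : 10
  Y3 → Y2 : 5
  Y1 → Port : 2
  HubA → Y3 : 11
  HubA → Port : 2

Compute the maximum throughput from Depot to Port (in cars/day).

26

Augment Depot→HubA→Port: bottleneck 2, flow now 2.
Augment Depot→Y3→Port: bottleneck 7, flow now 9.
Augment Depot→Y2→Port: bottleneck 7, flow now 16.
Augment Depot→Y1→Port: bottleneck 2, flow now 18.
Augment Depot→Jct2→HubC→Port: bottleneck 3, flow now 21.
Augment Depot→Y3→Y2→Port: bottleneck 3, flow now 24.
Augment Depot→HubA→Y3→Y2→Port: bottleneck 2, flow now 26.
No augmenting path remains; maximum flow = 26.
In the residual graph, reachable from Depot: {Depot, Jct2, HubA, Y3, Y1, HubC}.
Min-cut edges: Depot→Y2 (7), HubA→Port (2), Y3→Y2 (5), Y3→Port (7), Y1→Port (2), HubC→Port (3); capacity 7 + 2 + 5 + 7 + 2 + 3 = 26.
This cut is saturated, so no flow can exceed 26.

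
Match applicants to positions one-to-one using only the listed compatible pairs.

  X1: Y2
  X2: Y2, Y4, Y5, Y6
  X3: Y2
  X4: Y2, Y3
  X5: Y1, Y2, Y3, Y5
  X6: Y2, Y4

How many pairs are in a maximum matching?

5

Unit-capacity flow: source→left, listed edges, right→sink; max matching = max flow.
Augmenting path X1→Y2 (+1); matched 1.
Augmenting path X2→Y4 (+1); matched 2.
Augmenting path X4→Y3 (+1); matched 3.
Augmenting path X5→Y1 (+1); matched 4.
Augmenting path X6→Y4→X2→Y5 (+1); matched 5.
No augmenting path remains; maximum matching = 5.
König certificate: {X2, X4, X5, X6, Y2} is a vertex cover of size 5 (every listed pair touches it), so no matching can be larger.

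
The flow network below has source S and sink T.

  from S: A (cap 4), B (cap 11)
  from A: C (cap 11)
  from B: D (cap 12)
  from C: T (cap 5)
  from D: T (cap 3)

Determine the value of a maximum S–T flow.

Augment S→A→C→T: bottleneck 4, flow now 4.
Augment S→B→D→T: bottleneck 3, flow now 7.
No augmenting path remains; maximum flow = 7.
In the residual graph, reachable from S: {S, B, D}.
Min-cut edges: S→A (4), D→T (3); capacity 4 + 3 = 7.
This cut is saturated, so no flow can exceed 7.

7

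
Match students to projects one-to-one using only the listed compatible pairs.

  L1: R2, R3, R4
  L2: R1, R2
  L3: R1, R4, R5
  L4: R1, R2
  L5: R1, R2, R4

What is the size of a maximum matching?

5

Unit-capacity flow: source→left, listed edges, right→sink; max matching = max flow.
Augmenting path L1→R2 (+1); matched 1.
Augmenting path L2→R1 (+1); matched 2.
Augmenting path L3→R4 (+1); matched 3.
Augmenting path L4→R2→L1→R3 (+1); matched 4.
Augmenting path L5→R4→L3→R5 (+1); matched 5.
No augmenting path remains; maximum matching = 5.
König certificate: {L1, L2, L3, L4, L5} is a vertex cover of size 5 (every listed pair touches it), so no matching can be larger.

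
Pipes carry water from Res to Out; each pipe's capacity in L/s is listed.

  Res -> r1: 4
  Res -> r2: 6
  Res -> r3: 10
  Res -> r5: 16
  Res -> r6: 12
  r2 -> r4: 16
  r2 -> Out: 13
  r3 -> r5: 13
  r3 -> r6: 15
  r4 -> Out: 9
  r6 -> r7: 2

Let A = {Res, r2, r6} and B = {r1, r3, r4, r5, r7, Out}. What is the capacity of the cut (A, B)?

61

Edges leaving {Res, r2, r6}: Res→r1 (4), Res→r3 (10), Res→r5 (16), r2→r4 (16), r2→Out (13), r6→r7 (2).
Cut capacity = 4 + 10 + 16 + 16 + 13 + 2 = 61.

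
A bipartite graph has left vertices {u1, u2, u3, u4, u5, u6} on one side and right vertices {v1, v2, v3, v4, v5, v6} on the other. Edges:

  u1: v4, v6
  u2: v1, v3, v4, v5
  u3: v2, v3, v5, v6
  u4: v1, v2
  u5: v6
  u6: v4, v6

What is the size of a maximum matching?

Unit-capacity flow: source→left, listed edges, right→sink; max matching = max flow.
Augmenting path u1→v4 (+1); matched 1.
Augmenting path u2→v1 (+1); matched 2.
Augmenting path u3→v2 (+1); matched 3.
Augmenting path u5→v6 (+1); matched 4.
Augmenting path u4→v1→u2→v3 (+1); matched 5.
No augmenting path remains; maximum matching = 5.
König certificate: {u2, u3, u4, v4, v6} is a vertex cover of size 5 (every listed pair touches it), so no matching can be larger.

5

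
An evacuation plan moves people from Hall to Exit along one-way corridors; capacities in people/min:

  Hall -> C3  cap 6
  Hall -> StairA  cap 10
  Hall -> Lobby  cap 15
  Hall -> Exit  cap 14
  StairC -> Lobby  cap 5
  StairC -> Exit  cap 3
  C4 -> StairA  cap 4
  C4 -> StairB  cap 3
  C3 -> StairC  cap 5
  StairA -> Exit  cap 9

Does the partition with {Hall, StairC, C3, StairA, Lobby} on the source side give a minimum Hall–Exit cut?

Yes — it is a minimum cut (capacity 26).

Given cut capacity: 14 + 3 + 9 = 26.
Augment Hall→Exit: bottleneck 14, flow now 14.
Augment Hall→StairA→Exit: bottleneck 9, flow now 23.
Augment Hall→C3→StairC→Exit: bottleneck 3, flow now 26.
No augmenting path remains; maximum flow = 26.
Cut capacity 26 equals the max flow, so it is a minimum cut.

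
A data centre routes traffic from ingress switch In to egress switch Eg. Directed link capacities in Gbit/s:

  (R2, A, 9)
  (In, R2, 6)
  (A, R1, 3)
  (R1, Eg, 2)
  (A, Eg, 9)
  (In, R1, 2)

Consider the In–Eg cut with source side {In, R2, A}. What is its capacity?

14

Edges leaving {In, R2, A}: In→R1 (2), A→R1 (3), A→Eg (9).
Cut capacity = 2 + 3 + 9 = 14.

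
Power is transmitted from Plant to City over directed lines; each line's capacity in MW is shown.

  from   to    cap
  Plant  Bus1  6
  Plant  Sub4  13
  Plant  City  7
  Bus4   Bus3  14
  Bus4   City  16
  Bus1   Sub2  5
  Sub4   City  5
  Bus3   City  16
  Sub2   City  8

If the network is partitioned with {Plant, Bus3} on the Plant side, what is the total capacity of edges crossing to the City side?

Edges leaving {Plant, Bus3}: Plant→Bus1 (6), Plant→Sub4 (13), Plant→City (7), Bus3→City (16).
Cut capacity = 6 + 13 + 7 + 16 = 42.

42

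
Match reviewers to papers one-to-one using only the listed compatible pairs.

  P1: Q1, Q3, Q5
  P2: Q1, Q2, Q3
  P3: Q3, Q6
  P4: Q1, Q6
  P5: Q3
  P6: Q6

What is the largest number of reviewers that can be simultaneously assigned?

Unit-capacity flow: source→left, listed edges, right→sink; max matching = max flow.
Augmenting path P1→Q1 (+1); matched 1.
Augmenting path P2→Q2 (+1); matched 2.
Augmenting path P3→Q3 (+1); matched 3.
Augmenting path P4→Q6 (+1); matched 4.
Augmenting path P6→Q6→P4→Q1→P1→Q5 (+1); matched 5.
No augmenting path remains; maximum matching = 5.
König certificate: {P1, P2, P4, Q3, Q6} is a vertex cover of size 5 (every listed pair touches it), so no matching can be larger.

5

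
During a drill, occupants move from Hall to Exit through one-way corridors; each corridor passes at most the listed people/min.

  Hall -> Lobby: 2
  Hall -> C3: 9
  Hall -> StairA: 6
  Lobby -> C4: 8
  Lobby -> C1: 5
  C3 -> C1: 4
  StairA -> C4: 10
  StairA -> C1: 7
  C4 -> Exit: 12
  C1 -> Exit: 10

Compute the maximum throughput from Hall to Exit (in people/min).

12

Augment Hall→Lobby→C4→Exit: bottleneck 2, flow now 2.
Augment Hall→C3→C1→Exit: bottleneck 4, flow now 6.
Augment Hall→StairA→C4→Exit: bottleneck 6, flow now 12.
No augmenting path remains; maximum flow = 12.
In the residual graph, reachable from Hall: {Hall, C3}.
Min-cut edges: Hall→Lobby (2), Hall→StairA (6), C3→C1 (4); capacity 2 + 6 + 4 = 12.
This cut is saturated, so no flow can exceed 12.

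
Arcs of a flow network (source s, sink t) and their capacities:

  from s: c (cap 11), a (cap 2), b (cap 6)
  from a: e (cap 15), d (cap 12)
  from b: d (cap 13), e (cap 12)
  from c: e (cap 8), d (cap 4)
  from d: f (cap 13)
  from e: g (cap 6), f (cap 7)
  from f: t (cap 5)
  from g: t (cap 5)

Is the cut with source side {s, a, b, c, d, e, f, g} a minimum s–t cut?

Yes — it is a minimum cut (capacity 10).

Given cut capacity: 5 + 5 = 10.
Augment s→a→d→f→t: bottleneck 2, flow now 2.
Augment s→b→d→f→t: bottleneck 3, flow now 5.
Augment s→b→e→g→t: bottleneck 3, flow now 8.
Augment s→c→e→g→t: bottleneck 2, flow now 10.
No augmenting path remains; maximum flow = 10.
Cut capacity 10 equals the max flow, so it is a minimum cut.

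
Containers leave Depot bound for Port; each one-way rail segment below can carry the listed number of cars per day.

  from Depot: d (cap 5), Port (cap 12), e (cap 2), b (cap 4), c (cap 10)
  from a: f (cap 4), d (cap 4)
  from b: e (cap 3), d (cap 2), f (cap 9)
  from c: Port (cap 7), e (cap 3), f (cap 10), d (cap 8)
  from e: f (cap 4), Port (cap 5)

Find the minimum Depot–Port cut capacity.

Augment Depot→Port: bottleneck 12, flow now 12.
Augment Depot→c→Port: bottleneck 7, flow now 19.
Augment Depot→e→Port: bottleneck 2, flow now 21.
Augment Depot→b→e→Port: bottleneck 3, flow now 24.
No augmenting path remains; maximum flow = 24.
By max-flow min-cut, the minimum cut capacity equals the max flow.
In the residual graph, reachable from Depot: {Depot, b, c, d, e, f}.
Min-cut edges: Depot→Port (12), c→Port (7), e→Port (5); capacity 12 + 7 + 5 = 24.

24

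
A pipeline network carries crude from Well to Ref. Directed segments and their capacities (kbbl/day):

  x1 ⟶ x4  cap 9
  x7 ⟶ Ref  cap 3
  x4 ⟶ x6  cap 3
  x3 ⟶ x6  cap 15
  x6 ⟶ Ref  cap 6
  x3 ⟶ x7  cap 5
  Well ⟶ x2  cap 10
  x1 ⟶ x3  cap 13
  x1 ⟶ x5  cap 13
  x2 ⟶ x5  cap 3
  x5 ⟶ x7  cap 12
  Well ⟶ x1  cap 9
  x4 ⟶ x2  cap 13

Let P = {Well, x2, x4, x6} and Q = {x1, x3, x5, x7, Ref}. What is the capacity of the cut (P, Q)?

18

Edges leaving {Well, x2, x4, x6}: Well→x1 (9), x2→x5 (3), x6→Ref (6).
Cut capacity = 9 + 3 + 6 = 18.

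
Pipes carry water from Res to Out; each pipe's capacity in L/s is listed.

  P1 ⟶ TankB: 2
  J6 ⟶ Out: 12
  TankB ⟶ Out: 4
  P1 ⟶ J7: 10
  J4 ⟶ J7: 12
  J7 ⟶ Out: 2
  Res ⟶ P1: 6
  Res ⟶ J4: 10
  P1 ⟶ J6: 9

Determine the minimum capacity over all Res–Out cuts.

8

Augment Res→P1→J7→Out: bottleneck 2, flow now 2.
Augment Res→P1→TankB→Out: bottleneck 2, flow now 4.
Augment Res→P1→J6→Out: bottleneck 2, flow now 6.
Augment Res→J4→J7→P1→J6→Out: bottleneck 2, flow now 8. (uses reverse residual edge)
No augmenting path remains; maximum flow = 8.
By max-flow min-cut, the minimum cut capacity equals the max flow.
In the residual graph, reachable from Res: {Res, J4, J7}.
Min-cut edges: Res→P1 (6), J7→Out (2); capacity 6 + 2 = 8.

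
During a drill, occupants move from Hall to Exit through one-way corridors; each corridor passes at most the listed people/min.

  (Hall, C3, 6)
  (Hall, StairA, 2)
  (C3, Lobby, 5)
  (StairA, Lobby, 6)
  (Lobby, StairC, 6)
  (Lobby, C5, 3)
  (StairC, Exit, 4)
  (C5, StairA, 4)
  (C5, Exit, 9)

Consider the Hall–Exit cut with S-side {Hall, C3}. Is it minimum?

Given cut capacity: 2 + 5 = 7.
Augment Hall→C3→Lobby→StairC→Exit: bottleneck 4, flow now 4.
Augment Hall→C3→Lobby→C5→Exit: bottleneck 1, flow now 5.
Augment Hall→StairA→Lobby→C5→Exit: bottleneck 2, flow now 7.
No augmenting path remains; maximum flow = 7.
Cut capacity 7 equals the max flow, so it is a minimum cut.

Yes — it is a minimum cut (capacity 7).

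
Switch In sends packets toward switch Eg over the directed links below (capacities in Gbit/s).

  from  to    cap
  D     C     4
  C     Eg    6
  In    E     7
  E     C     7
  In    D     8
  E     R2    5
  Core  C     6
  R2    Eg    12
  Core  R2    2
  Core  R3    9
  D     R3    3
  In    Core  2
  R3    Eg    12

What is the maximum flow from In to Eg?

16

Augment In→Core→C→Eg: bottleneck 2, flow now 2.
Augment In→D→C→Eg: bottleneck 4, flow now 6.
Augment In→D→R3→Eg: bottleneck 3, flow now 9.
Augment In→E→R2→Eg: bottleneck 5, flow now 14.
Augment In→E→C→Core→R2→Eg: bottleneck 2, flow now 16. (uses reverse residual edge)
No augmenting path remains; maximum flow = 16.
In the residual graph, reachable from In: {In, D}.
Min-cut edges: In→Core (2), In→E (7), D→C (4), D→R3 (3); capacity 2 + 7 + 4 + 3 = 16.
This cut is saturated, so no flow can exceed 16.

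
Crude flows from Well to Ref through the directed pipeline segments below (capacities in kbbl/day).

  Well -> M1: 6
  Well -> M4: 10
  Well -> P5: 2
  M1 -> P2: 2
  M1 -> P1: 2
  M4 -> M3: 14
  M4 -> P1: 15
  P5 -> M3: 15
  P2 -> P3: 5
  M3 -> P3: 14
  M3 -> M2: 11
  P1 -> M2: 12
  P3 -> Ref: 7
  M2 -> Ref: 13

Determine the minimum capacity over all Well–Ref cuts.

Augment Well→M1→P2→P3→Ref: bottleneck 2, flow now 2.
Augment Well→M1→P1→M2→Ref: bottleneck 2, flow now 4.
Augment Well→M4→M3→P3→Ref: bottleneck 5, flow now 9.
Augment Well→M4→M3→M2→Ref: bottleneck 5, flow now 14.
Augment Well→P5→M3→M2→Ref: bottleneck 2, flow now 16.
No augmenting path remains; maximum flow = 16.
By max-flow min-cut, the minimum cut capacity equals the max flow.
In the residual graph, reachable from Well: {Well, M1}.
Min-cut edges: Well→M4 (10), Well→P5 (2), M1→P2 (2), M1→P1 (2); capacity 10 + 2 + 2 + 2 = 16.

16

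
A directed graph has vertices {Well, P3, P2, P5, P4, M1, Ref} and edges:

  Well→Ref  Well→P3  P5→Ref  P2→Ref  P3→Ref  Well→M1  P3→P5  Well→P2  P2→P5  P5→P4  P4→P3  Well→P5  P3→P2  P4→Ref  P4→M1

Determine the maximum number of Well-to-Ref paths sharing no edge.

Assign every edge capacity 1; by Menger, the answer equals the max flow.
Path Well→Ref (+1); total 1.
Path Well→P3→Ref (+1); total 2.
Path Well→P2→Ref (+1); total 3.
Path Well→P5→Ref (+1); total 4.
No residual Well→Ref path; max flow = 4.
Certifying cut of size 4: {Well→P2, Well→P3, Well→P5, Well→Ref}.

4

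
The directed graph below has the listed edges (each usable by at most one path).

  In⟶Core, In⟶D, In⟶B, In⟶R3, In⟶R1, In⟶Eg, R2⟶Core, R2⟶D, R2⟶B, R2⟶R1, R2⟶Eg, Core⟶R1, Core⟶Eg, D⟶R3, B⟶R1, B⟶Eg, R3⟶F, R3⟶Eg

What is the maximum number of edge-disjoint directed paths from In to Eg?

4

Assign every edge capacity 1; by Menger, the answer equals the max flow.
Path In→Eg (+1); total 1.
Path In→Core→Eg (+1); total 2.
Path In→B→Eg (+1); total 3.
Path In→R3→Eg (+1); total 4.
No residual In→Eg path; max flow = 4.
Certifying cut of size 4: {In→B, In→Core, In→Eg, R3→Eg}.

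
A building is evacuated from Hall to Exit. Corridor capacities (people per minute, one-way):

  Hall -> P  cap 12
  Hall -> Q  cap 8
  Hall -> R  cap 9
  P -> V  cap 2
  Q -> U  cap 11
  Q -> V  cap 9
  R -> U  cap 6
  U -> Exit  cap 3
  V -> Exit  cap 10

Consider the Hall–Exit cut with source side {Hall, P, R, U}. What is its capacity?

Edges leaving {Hall, P, R, U}: Hall→Q (8), P→V (2), U→Exit (3).
Cut capacity = 8 + 2 + 3 = 13.

13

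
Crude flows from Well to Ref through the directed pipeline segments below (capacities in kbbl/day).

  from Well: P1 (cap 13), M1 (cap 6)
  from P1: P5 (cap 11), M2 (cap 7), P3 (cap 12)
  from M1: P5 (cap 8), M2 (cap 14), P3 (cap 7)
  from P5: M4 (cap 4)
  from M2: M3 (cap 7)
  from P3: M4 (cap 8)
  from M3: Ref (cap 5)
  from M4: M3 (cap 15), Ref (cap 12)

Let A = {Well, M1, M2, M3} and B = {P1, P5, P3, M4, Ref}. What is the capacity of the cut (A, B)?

33

Edges leaving {Well, M1, M2, M3}: Well→P1 (13), M1→P5 (8), M1→P3 (7), M3→Ref (5).
Cut capacity = 13 + 8 + 7 + 5 = 33.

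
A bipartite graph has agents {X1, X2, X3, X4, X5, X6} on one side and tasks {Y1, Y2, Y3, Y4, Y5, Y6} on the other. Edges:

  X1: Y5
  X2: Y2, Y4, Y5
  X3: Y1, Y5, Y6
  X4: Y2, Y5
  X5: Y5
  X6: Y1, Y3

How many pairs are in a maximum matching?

5

Unit-capacity flow: source→left, listed edges, right→sink; max matching = max flow.
Augmenting path X1→Y5 (+1); matched 1.
Augmenting path X2→Y2 (+1); matched 2.
Augmenting path X3→Y1 (+1); matched 3.
Augmenting path X6→Y3 (+1); matched 4.
Augmenting path X4→Y2→X2→Y4 (+1); matched 5.
No augmenting path remains; maximum matching = 5.
König certificate: {X2, X3, X4, X6, Y5} is a vertex cover of size 5 (every listed pair touches it), so no matching can be larger.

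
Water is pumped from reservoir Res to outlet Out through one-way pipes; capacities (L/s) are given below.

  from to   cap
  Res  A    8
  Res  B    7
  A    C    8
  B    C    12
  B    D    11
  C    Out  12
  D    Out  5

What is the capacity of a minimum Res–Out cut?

15

Augment Res→A→C→Out: bottleneck 8, flow now 8.
Augment Res→B→C→Out: bottleneck 4, flow now 12.
Augment Res→B→D→Out: bottleneck 3, flow now 15.
No augmenting path remains; maximum flow = 15.
By max-flow min-cut, the minimum cut capacity equals the max flow.
In the residual graph, reachable from Res: {Res}.
Min-cut edges: Res→A (8), Res→B (7); capacity 8 + 7 = 15.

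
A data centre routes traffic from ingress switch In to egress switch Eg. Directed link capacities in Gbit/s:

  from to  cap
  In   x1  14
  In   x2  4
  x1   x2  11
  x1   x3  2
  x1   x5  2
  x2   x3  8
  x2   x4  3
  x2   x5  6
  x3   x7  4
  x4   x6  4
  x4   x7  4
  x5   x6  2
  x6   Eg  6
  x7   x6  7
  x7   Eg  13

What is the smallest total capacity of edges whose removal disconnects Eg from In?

9

Augment In→x1→x3→x7→Eg: bottleneck 2, flow now 2.
Augment In→x1→x5→x6→Eg: bottleneck 2, flow now 4.
Augment In→x2→x3→x7→Eg: bottleneck 2, flow now 6.
Augment In→x2→x4→x6→Eg: bottleneck 2, flow now 8.
Augment In→x1→x2→x4→x6→Eg: bottleneck 1, flow now 9.
No augmenting path remains; maximum flow = 9.
By max-flow min-cut, the minimum cut capacity equals the max flow.
In the residual graph, reachable from In: {In, x1, x2, x3, x5}.
Min-cut edges: x2→x4 (3), x3→x7 (4), x5→x6 (2); capacity 3 + 4 + 2 = 9.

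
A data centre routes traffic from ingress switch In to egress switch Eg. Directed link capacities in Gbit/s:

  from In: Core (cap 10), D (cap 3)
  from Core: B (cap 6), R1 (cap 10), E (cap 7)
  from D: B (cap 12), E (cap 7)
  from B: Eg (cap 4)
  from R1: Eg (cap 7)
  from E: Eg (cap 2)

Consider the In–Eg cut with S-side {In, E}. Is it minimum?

No — its capacity is 15, but the minimum cut has capacity 13.

Given cut capacity: 10 + 3 + 2 = 15.
Augment In→Core→B→Eg: bottleneck 4, flow now 4.
Augment In→Core→R1→Eg: bottleneck 6, flow now 10.
Augment In→D→E→Eg: bottleneck 2, flow now 12.
Augment In→D→B→Core→R1→Eg: bottleneck 1, flow now 13. (uses reverse residual edge)
No augmenting path remains; maximum flow = 13.
In the residual graph, reachable from In: {In}.
Min-cut edges: In→Core (10), In→D (3); capacity 10 + 3 = 13.
Cut capacity 15 exceeds the max flow 13, so it is not minimum.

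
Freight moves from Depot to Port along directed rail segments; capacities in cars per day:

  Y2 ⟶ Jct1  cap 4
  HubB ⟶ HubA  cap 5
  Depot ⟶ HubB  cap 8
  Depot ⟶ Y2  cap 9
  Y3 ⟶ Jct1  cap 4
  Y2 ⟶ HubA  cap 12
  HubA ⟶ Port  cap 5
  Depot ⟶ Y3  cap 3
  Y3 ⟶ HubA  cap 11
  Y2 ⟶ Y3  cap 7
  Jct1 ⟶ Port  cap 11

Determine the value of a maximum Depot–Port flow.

13

Augment Depot→HubB→HubA→Port: bottleneck 5, flow now 5.
Augment Depot→Y2→Jct1→Port: bottleneck 4, flow now 9.
Augment Depot→Y3→Jct1→Port: bottleneck 3, flow now 12.
Augment Depot→Y2→Y3→Jct1→Port: bottleneck 1, flow now 13.
No augmenting path remains; maximum flow = 13.
In the residual graph, reachable from Depot: {Depot, HubB, Y2, Y3, HubA}.
Min-cut edges: Y2→Jct1 (4), Y3→Jct1 (4), HubA→Port (5); capacity 4 + 4 + 5 = 13.
This cut is saturated, so no flow can exceed 13.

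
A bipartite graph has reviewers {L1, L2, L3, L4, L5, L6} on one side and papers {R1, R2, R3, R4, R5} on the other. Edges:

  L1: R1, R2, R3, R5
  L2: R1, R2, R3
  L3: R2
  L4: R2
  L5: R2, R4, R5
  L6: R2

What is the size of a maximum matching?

4

Unit-capacity flow: source→left, listed edges, right→sink; max matching = max flow.
Augmenting path L1→R1 (+1); matched 1.
Augmenting path L2→R2 (+1); matched 2.
Augmenting path L5→R4 (+1); matched 3.
Augmenting path L3→R2→L2→R3 (+1); matched 4.
No augmenting path remains; maximum matching = 4.
König certificate: {L1, L2, L5, R2} is a vertex cover of size 4 (every listed pair touches it), so no matching can be larger.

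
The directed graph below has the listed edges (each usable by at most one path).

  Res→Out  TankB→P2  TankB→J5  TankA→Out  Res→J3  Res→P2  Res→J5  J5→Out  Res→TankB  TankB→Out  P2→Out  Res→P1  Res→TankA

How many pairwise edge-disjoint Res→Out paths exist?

5

Assign every edge capacity 1; by Menger, the answer equals the max flow.
Path Res→Out (+1); total 1.
Path Res→TankA→Out (+1); total 2.
Path Res→J5→Out (+1); total 3.
Path Res→TankB→Out (+1); total 4.
Path Res→P2→Out (+1); total 5.
No residual Res→Out path; max flow = 5.
Certifying cut of size 5: {Res→J5, Res→Out, Res→P2, Res→TankA, Res→TankB}.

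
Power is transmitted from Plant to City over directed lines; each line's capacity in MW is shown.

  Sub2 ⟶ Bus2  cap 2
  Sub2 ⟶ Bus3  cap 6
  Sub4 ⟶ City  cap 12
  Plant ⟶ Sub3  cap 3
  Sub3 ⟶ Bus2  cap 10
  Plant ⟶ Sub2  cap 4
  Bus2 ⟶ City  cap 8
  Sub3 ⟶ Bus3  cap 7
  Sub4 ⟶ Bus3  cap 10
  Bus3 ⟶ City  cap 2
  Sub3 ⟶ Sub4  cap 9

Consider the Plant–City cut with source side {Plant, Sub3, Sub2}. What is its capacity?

Edges leaving {Plant, Sub3, Sub2}: Sub3→Sub4 (9), Sub3→Bus3 (7), Sub3→Bus2 (10), Sub2→Bus3 (6), Sub2→Bus2 (2).
Cut capacity = 9 + 7 + 10 + 6 + 2 = 34.

34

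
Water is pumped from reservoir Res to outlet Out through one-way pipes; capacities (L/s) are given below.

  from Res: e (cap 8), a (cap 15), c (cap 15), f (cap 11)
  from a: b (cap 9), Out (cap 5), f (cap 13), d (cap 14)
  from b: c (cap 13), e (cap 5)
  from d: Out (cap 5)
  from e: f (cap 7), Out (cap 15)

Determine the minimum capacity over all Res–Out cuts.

23

Augment Res→a→Out: bottleneck 5, flow now 5.
Augment Res→e→Out: bottleneck 8, flow now 13.
Augment Res→a→d→Out: bottleneck 5, flow now 18.
Augment Res→a→b→e→Out: bottleneck 5, flow now 23.
No augmenting path remains; maximum flow = 23.
By max-flow min-cut, the minimum cut capacity equals the max flow.
In the residual graph, reachable from Res: {Res, c, f}.
Min-cut edges: Res→a (15), Res→e (8); capacity 15 + 8 = 23.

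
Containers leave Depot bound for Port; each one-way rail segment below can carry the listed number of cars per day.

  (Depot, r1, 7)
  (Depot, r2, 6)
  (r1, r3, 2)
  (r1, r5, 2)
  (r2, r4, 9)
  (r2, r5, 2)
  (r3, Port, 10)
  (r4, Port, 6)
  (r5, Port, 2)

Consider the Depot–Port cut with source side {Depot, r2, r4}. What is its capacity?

Edges leaving {Depot, r2, r4}: Depot→r1 (7), r2→r5 (2), r4→Port (6).
Cut capacity = 7 + 2 + 6 = 15.

15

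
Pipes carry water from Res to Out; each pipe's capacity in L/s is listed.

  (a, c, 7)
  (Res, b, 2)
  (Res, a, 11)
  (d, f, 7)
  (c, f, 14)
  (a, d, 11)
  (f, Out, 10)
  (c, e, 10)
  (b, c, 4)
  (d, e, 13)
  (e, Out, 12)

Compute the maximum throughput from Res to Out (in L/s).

Augment Res→a→c→e→Out: bottleneck 7, flow now 7.
Augment Res→a→d→e→Out: bottleneck 4, flow now 11.
Augment Res→b→c→e→Out: bottleneck 1, flow now 12.
Augment Res→b→c→f→Out: bottleneck 1, flow now 13.
No augmenting path remains; maximum flow = 13.
In the residual graph, reachable from Res: {Res}.
Min-cut edges: Res→a (11), Res→b (2); capacity 11 + 2 = 13.
This cut is saturated, so no flow can exceed 13.

13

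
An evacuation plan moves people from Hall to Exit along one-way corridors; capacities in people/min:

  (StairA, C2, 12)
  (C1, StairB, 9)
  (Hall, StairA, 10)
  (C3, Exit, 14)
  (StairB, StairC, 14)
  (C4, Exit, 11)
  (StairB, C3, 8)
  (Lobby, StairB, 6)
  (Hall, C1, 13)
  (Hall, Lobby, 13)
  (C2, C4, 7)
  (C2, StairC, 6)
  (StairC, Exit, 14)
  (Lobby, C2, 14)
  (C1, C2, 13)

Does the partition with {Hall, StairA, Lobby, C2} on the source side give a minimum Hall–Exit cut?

No — its capacity is 32, but the minimum cut has capacity 28.

Given cut capacity: 13 + 6 + 6 + 7 = 32.
Augment Hall→C1→C2→StairC→Exit: bottleneck 6, flow now 6.
Augment Hall→C1→C2→C4→Exit: bottleneck 7, flow now 13.
Augment Hall→Lobby→StairB→C3→Exit: bottleneck 6, flow now 19.
Augment Hall→StairA→C2→C1→StairB→C3→Exit: bottleneck 2, flow now 21. (uses reverse residual edge)
Augment Hall→StairA→C2→C1→StairB→StairC→Exit: bottleneck 7, flow now 28. (uses reverse residual edge)
No augmenting path remains; maximum flow = 28.
In the residual graph, reachable from Hall: {Hall, C1, StairA, Lobby, C2}.
Min-cut edges: C1→StairB (9), Lobby→StairB (6), C2→StairC (6), C2→C4 (7); capacity 9 + 6 + 6 + 7 = 28.
Cut capacity 32 exceeds the max flow 28, so it is not minimum.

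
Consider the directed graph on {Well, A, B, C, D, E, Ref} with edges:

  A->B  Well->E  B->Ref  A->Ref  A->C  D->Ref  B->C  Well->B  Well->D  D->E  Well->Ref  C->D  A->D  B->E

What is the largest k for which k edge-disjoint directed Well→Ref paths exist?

Assign every edge capacity 1; by Menger, the answer equals the max flow.
Path Well→Ref (+1); total 1.
Path Well→B→Ref (+1); total 2.
Path Well→D→Ref (+1); total 3.
No residual Well→Ref path; max flow = 3.
Certifying cut of size 3: {Well→B, Well→D, Well→Ref}.

3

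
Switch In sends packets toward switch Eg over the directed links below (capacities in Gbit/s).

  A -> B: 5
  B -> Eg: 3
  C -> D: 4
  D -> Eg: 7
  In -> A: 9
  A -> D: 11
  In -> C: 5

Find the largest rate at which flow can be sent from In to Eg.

Augment In→A→D→Eg: bottleneck 7, flow now 7.
Augment In→A→B→Eg: bottleneck 2, flow now 9.
Augment In→C→D→A→B→Eg: bottleneck 1, flow now 10. (uses reverse residual edge)
No augmenting path remains; maximum flow = 10.
In the residual graph, reachable from In: {In, A, C, D, B}.
Min-cut edges: D→Eg (7), B→Eg (3); capacity 7 + 3 = 10.
This cut is saturated, so no flow can exceed 10.

10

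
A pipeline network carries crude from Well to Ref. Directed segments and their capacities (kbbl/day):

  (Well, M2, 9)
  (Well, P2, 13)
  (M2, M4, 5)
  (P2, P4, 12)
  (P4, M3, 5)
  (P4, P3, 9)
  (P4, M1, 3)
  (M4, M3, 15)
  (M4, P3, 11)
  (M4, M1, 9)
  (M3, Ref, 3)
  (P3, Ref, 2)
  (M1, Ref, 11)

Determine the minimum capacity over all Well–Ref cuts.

13

Augment Well→M2→M4→M3→Ref: bottleneck 3, flow now 3.
Augment Well→M2→M4→P3→Ref: bottleneck 2, flow now 5.
Augment Well→P2→P4→M1→Ref: bottleneck 3, flow now 8.
Augment Well→P2→P4→M3→M4→M1→Ref: bottleneck 3, flow now 11. (uses reverse residual edge)
Augment Well→P2→P4→P3→M4→M1→Ref: bottleneck 2, flow now 13. (uses reverse residual edge)
No augmenting path remains; maximum flow = 13.
By max-flow min-cut, the minimum cut capacity equals the max flow.
In the residual graph, reachable from Well: {Well, M2, P2, P4, M3, P3}.
Min-cut edges: M2→M4 (5), P4→M1 (3), M3→Ref (3), P3→Ref (2); capacity 5 + 3 + 3 + 2 = 13.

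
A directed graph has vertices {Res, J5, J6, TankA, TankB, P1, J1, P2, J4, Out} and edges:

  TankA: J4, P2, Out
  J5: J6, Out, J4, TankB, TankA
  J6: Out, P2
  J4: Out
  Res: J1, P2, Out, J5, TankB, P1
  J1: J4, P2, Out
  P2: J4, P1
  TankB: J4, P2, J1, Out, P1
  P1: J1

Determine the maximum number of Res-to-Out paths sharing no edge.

5

Assign every edge capacity 1; by Menger, the answer equals the max flow.
Path Res→Out (+1); total 1.
Path Res→J5→Out (+1); total 2.
Path Res→TankB→Out (+1); total 3.
Path Res→J1→Out (+1); total 4.
Path Res→P2→J4→Out (+1); total 5.
No residual Res→Out path; max flow = 5.
Certifying cut of size 5: {J1→Out, J4→Out, Res→J5, Res→Out, Res→TankB}.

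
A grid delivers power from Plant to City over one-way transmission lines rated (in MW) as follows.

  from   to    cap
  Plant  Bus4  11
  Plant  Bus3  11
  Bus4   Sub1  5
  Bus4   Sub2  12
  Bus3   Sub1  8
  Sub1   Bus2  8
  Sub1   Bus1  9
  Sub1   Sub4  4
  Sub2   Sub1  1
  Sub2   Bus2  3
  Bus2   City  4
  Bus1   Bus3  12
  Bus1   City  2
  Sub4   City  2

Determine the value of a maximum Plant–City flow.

8

Augment Plant→Bus4→Sub1→Bus2→City: bottleneck 4, flow now 4.
Augment Plant→Bus4→Sub1→Bus1→City: bottleneck 1, flow now 5.
Augment Plant→Bus3→Sub1→Bus1→City: bottleneck 1, flow now 6.
Augment Plant→Bus3→Sub1→Sub4→City: bottleneck 2, flow now 8.
No augmenting path remains; maximum flow = 8.
In the residual graph, reachable from Plant: {Plant, Bus4, Bus3, Sub1, Sub2, Bus2, Bus1, Sub4}.
Min-cut edges: Bus2→City (4), Bus1→City (2), Sub4→City (2); capacity 4 + 2 + 2 = 8.
This cut is saturated, so no flow can exceed 8.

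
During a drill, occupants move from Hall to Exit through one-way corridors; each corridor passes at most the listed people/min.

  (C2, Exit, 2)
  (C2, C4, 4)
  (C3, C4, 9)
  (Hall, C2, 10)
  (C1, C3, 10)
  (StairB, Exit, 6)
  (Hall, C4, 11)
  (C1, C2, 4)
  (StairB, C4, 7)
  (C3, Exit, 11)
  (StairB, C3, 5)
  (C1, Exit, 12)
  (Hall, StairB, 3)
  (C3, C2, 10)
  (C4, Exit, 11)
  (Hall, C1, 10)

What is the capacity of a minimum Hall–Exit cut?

Augment Hall→C1→Exit: bottleneck 10, flow now 10.
Augment Hall→StairB→Exit: bottleneck 3, flow now 13.
Augment Hall→C2→Exit: bottleneck 2, flow now 15.
Augment Hall→C4→Exit: bottleneck 11, flow now 26.
No augmenting path remains; maximum flow = 26.
By max-flow min-cut, the minimum cut capacity equals the max flow.
In the residual graph, reachable from Hall: {Hall, C2, C4}.
Min-cut edges: Hall→C1 (10), Hall→StairB (3), C2→Exit (2), C4→Exit (11); capacity 10 + 3 + 2 + 11 = 26.

26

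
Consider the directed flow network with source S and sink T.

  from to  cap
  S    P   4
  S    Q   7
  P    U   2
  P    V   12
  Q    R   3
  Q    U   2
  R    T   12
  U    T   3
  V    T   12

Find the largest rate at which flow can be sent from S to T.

Augment S→P→U→T: bottleneck 2, flow now 2.
Augment S→P→V→T: bottleneck 2, flow now 4.
Augment S→Q→R→T: bottleneck 3, flow now 7.
Augment S→Q→U→T: bottleneck 1, flow now 8.
Augment S→Q→U→P→V→T: bottleneck 1, flow now 9. (uses reverse residual edge)
No augmenting path remains; maximum flow = 9.
In the residual graph, reachable from S: {S, Q}.
Min-cut edges: S→P (4), Q→R (3), Q→U (2); capacity 4 + 3 + 2 = 9.
This cut is saturated, so no flow can exceed 9.

9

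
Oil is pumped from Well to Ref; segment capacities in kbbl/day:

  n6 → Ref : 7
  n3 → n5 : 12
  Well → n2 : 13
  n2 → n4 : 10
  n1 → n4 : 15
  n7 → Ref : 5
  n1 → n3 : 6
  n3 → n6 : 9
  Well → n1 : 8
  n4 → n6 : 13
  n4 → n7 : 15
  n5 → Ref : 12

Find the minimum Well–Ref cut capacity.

Augment Well→n1→n3→n5→Ref: bottleneck 6, flow now 6.
Augment Well→n1→n4→n6→Ref: bottleneck 2, flow now 8.
Augment Well→n2→n4→n6→Ref: bottleneck 5, flow now 13.
Augment Well→n2→n4→n7→Ref: bottleneck 5, flow now 18.
No augmenting path remains; maximum flow = 18.
By max-flow min-cut, the minimum cut capacity equals the max flow.
In the residual graph, reachable from Well: {Well, n2}.
Min-cut edges: Well→n1 (8), n2→n4 (10); capacity 8 + 10 = 18.

18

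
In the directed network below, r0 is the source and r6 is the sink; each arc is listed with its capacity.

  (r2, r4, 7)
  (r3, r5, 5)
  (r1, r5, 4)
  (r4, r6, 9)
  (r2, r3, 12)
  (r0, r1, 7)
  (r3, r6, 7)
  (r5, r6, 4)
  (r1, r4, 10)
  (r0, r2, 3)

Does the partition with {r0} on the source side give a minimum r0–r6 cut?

Given cut capacity: 7 + 3 = 10.
Augment r0→r1→r4→r6: bottleneck 7, flow now 7.
Augment r0→r2→r3→r6: bottleneck 3, flow now 10.
No augmenting path remains; maximum flow = 10.
Cut capacity 10 equals the max flow, so it is a minimum cut.

Yes — it is a minimum cut (capacity 10).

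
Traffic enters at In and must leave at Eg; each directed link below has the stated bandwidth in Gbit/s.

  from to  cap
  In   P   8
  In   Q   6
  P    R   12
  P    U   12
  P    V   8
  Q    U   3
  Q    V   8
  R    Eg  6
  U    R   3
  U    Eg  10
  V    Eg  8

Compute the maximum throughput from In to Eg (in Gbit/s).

14

Augment In→P→R→Eg: bottleneck 6, flow now 6.
Augment In→P→U→Eg: bottleneck 2, flow now 8.
Augment In→Q→U→Eg: bottleneck 3, flow now 11.
Augment In→Q→V→Eg: bottleneck 3, flow now 14.
No augmenting path remains; maximum flow = 14.
In the residual graph, reachable from In: {In}.
Min-cut edges: In→P (8), In→Q (6); capacity 8 + 6 = 14.
This cut is saturated, so no flow can exceed 14.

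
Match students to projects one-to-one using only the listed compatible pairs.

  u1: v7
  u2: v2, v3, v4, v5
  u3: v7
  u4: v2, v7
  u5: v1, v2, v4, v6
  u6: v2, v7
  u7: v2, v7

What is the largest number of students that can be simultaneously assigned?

Unit-capacity flow: source→left, listed edges, right→sink; max matching = max flow.
Augmenting path u1→v7 (+1); matched 1.
Augmenting path u2→v2 (+1); matched 2.
Augmenting path u5→v1 (+1); matched 3.
Augmenting path u4→v2→u2→v3 (+1); matched 4.
No augmenting path remains; maximum matching = 4.
König certificate: {u2, u5, v2, v7} is a vertex cover of size 4 (every listed pair touches it), so no matching can be larger.

4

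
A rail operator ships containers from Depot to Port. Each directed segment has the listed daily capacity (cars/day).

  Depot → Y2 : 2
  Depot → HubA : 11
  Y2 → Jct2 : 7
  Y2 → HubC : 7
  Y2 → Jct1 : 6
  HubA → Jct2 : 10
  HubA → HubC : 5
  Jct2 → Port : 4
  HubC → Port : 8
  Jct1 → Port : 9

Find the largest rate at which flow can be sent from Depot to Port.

11

Augment Depot→Y2→Jct2→Port: bottleneck 2, flow now 2.
Augment Depot→HubA→Jct2→Port: bottleneck 2, flow now 4.
Augment Depot→HubA→HubC→Port: bottleneck 5, flow now 9.
Augment Depot→HubA→Jct2→Y2→HubC→Port: bottleneck 2, flow now 11. (uses reverse residual edge)
No augmenting path remains; maximum flow = 11.
In the residual graph, reachable from Depot: {Depot, HubA, Jct2}.
Min-cut edges: Depot→Y2 (2), HubA→HubC (5), Jct2→Port (4); capacity 2 + 5 + 4 = 11.
This cut is saturated, so no flow can exceed 11.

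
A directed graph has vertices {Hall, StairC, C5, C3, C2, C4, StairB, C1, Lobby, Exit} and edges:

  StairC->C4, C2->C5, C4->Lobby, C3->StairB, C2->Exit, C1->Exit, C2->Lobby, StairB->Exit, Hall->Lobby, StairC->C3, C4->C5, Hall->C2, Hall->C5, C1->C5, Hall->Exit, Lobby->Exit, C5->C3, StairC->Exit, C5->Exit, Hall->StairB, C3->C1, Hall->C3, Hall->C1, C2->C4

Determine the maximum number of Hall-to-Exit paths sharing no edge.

Assign every edge capacity 1; by Menger, the answer equals the max flow.
Path Hall→Exit (+1); total 1.
Path Hall→C5→Exit (+1); total 2.
Path Hall→C2→Exit (+1); total 3.
Path Hall→StairB→Exit (+1); total 4.
Path Hall→C1→Exit (+1); total 5.
Path Hall→Lobby→Exit (+1); total 6.
No residual Hall→Exit path; max flow = 6.
Certifying cut of size 6: {C1→Exit, C5→Exit, Hall→C2, Hall→Exit, Hall→Lobby, StairB→Exit}.

6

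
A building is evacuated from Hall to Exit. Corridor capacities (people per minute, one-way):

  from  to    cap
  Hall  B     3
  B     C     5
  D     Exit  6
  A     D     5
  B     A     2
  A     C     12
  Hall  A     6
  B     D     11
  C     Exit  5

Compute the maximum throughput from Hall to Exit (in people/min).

9

Augment Hall→A→C→Exit: bottleneck 5, flow now 5.
Augment Hall→A→D→Exit: bottleneck 1, flow now 6.
Augment Hall→B→D→Exit: bottleneck 3, flow now 9.
No augmenting path remains; maximum flow = 9.
In the residual graph, reachable from Hall: {Hall}.
Min-cut edges: Hall→A (6), Hall→B (3); capacity 6 + 3 = 9.
This cut is saturated, so no flow can exceed 9.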